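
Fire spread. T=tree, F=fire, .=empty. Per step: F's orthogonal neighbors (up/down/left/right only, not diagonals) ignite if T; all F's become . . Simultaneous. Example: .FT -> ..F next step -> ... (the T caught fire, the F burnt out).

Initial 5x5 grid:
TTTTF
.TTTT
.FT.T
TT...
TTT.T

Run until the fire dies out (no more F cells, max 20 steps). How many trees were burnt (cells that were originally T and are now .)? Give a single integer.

Step 1: +5 fires, +2 burnt (F count now 5)
Step 2: +7 fires, +5 burnt (F count now 7)
Step 3: +3 fires, +7 burnt (F count now 3)
Step 4: +0 fires, +3 burnt (F count now 0)
Fire out after step 4
Initially T: 16, now '.': 24
Total burnt (originally-T cells now '.'): 15

Answer: 15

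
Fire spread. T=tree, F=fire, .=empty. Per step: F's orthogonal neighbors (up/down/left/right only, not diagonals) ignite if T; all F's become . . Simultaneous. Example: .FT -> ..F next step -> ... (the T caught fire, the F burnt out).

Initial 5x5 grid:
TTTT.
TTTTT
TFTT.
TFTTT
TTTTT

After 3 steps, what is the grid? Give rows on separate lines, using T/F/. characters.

Step 1: 6 trees catch fire, 2 burn out
  TTTT.
  TFTTT
  F.FT.
  F.FTT
  TFTTT
Step 2: 7 trees catch fire, 6 burn out
  TFTT.
  F.FTT
  ...F.
  ...FT
  F.FTT
Step 3: 5 trees catch fire, 7 burn out
  F.FT.
  ...FT
  .....
  ....F
  ...FT

F.FT.
...FT
.....
....F
...FT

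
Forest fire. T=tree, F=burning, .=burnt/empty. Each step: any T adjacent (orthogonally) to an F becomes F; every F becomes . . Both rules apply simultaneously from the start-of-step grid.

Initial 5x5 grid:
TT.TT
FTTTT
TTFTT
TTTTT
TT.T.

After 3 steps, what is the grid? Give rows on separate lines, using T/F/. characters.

Step 1: 7 trees catch fire, 2 burn out
  FT.TT
  .FFTT
  FF.FT
  TTFTT
  TT.T.
Step 2: 6 trees catch fire, 7 burn out
  .F.TT
  ...FT
  ....F
  FF.FT
  TT.T.
Step 3: 6 trees catch fire, 6 burn out
  ...FT
  ....F
  .....
  ....F
  FF.F.

...FT
....F
.....
....F
FF.F.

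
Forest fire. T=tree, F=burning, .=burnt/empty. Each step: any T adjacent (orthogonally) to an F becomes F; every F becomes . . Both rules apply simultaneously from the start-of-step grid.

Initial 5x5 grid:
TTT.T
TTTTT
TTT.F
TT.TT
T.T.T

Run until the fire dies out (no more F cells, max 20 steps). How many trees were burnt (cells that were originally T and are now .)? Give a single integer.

Step 1: +2 fires, +1 burnt (F count now 2)
Step 2: +4 fires, +2 burnt (F count now 4)
Step 3: +1 fires, +4 burnt (F count now 1)
Step 4: +3 fires, +1 burnt (F count now 3)
Step 5: +3 fires, +3 burnt (F count now 3)
Step 6: +3 fires, +3 burnt (F count now 3)
Step 7: +1 fires, +3 burnt (F count now 1)
Step 8: +1 fires, +1 burnt (F count now 1)
Step 9: +0 fires, +1 burnt (F count now 0)
Fire out after step 9
Initially T: 19, now '.': 24
Total burnt (originally-T cells now '.'): 18

Answer: 18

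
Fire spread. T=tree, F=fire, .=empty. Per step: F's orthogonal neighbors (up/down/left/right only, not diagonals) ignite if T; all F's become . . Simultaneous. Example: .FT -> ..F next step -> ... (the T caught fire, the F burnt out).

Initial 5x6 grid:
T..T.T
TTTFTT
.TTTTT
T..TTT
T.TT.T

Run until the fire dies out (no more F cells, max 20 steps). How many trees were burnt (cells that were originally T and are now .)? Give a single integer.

Step 1: +4 fires, +1 burnt (F count now 4)
Step 2: +5 fires, +4 burnt (F count now 5)
Step 3: +6 fires, +5 burnt (F count now 6)
Step 4: +3 fires, +6 burnt (F count now 3)
Step 5: +1 fires, +3 burnt (F count now 1)
Step 6: +0 fires, +1 burnt (F count now 0)
Fire out after step 6
Initially T: 21, now '.': 28
Total burnt (originally-T cells now '.'): 19

Answer: 19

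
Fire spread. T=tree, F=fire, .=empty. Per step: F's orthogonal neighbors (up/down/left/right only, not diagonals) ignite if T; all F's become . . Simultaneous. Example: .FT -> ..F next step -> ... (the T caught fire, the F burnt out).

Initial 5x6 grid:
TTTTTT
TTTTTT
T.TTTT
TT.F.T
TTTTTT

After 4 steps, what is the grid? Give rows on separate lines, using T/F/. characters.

Step 1: 2 trees catch fire, 1 burn out
  TTTTTT
  TTTTTT
  T.TFTT
  TT...T
  TTTFTT
Step 2: 5 trees catch fire, 2 burn out
  TTTTTT
  TTTFTT
  T.F.FT
  TT...T
  TTF.FT
Step 3: 6 trees catch fire, 5 burn out
  TTTFTT
  TTF.FT
  T....F
  TT...T
  TF...F
Step 4: 7 trees catch fire, 6 burn out
  TTF.FT
  TF...F
  T.....
  TF...F
  F.....

TTF.FT
TF...F
T.....
TF...F
F.....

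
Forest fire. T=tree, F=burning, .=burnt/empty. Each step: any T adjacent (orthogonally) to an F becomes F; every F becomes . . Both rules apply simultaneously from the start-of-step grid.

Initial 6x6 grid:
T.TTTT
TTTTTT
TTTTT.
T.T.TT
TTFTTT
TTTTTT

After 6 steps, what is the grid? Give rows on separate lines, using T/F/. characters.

Step 1: 4 trees catch fire, 1 burn out
  T.TTTT
  TTTTTT
  TTTTT.
  T.F.TT
  TF.FTT
  TTFTTT
Step 2: 5 trees catch fire, 4 burn out
  T.TTTT
  TTTTTT
  TTFTT.
  T...TT
  F...FT
  TF.FTT
Step 3: 8 trees catch fire, 5 burn out
  T.TTTT
  TTFTTT
  TF.FT.
  F...FT
  .....F
  F...FT
Step 4: 7 trees catch fire, 8 burn out
  T.FTTT
  TF.FTT
  F...F.
  .....F
  ......
  .....F
Step 5: 3 trees catch fire, 7 burn out
  T..FTT
  F...FT
  ......
  ......
  ......
  ......
Step 6: 3 trees catch fire, 3 burn out
  F...FT
  .....F
  ......
  ......
  ......
  ......

F...FT
.....F
......
......
......
......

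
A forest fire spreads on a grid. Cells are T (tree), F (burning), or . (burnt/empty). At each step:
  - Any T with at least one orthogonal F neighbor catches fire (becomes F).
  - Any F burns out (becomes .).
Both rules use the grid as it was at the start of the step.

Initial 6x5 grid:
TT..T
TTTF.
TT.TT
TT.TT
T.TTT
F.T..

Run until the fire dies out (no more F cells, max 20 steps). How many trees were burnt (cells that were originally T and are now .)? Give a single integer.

Step 1: +3 fires, +2 burnt (F count now 3)
Step 2: +4 fires, +3 burnt (F count now 4)
Step 3: +7 fires, +4 burnt (F count now 7)
Step 4: +3 fires, +7 burnt (F count now 3)
Step 5: +1 fires, +3 burnt (F count now 1)
Step 6: +0 fires, +1 burnt (F count now 0)
Fire out after step 6
Initially T: 19, now '.': 29
Total burnt (originally-T cells now '.'): 18

Answer: 18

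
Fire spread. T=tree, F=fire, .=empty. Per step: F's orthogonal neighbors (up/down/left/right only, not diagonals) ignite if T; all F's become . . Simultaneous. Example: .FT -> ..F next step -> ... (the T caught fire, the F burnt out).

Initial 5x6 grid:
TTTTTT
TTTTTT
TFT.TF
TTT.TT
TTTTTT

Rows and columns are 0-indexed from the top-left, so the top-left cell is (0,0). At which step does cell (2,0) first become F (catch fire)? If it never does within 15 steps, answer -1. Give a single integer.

Step 1: cell (2,0)='F' (+7 fires, +2 burnt)
  -> target ignites at step 1
Step 2: cell (2,0)='.' (+10 fires, +7 burnt)
Step 3: cell (2,0)='.' (+7 fires, +10 burnt)
Step 4: cell (2,0)='.' (+2 fires, +7 burnt)
Step 5: cell (2,0)='.' (+0 fires, +2 burnt)
  fire out at step 5

1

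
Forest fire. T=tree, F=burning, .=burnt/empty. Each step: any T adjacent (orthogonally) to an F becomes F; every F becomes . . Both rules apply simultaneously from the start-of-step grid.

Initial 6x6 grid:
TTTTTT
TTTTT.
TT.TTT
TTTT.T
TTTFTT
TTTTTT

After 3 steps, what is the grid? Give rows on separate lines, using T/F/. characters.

Step 1: 4 trees catch fire, 1 burn out
  TTTTTT
  TTTTT.
  TT.TTT
  TTTF.T
  TTF.FT
  TTTFTT
Step 2: 6 trees catch fire, 4 burn out
  TTTTTT
  TTTTT.
  TT.FTT
  TTF..T
  TF...F
  TTF.FT
Step 3: 7 trees catch fire, 6 burn out
  TTTTTT
  TTTFT.
  TT..FT
  TF...F
  F.....
  TF...F

TTTTTT
TTTFT.
TT..FT
TF...F
F.....
TF...F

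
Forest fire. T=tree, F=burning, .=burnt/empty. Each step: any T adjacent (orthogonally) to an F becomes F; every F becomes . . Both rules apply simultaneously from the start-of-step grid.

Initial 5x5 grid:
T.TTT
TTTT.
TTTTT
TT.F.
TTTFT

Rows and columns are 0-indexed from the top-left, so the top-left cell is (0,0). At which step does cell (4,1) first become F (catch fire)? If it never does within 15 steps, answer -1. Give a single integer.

Step 1: cell (4,1)='T' (+3 fires, +2 burnt)
Step 2: cell (4,1)='F' (+4 fires, +3 burnt)
  -> target ignites at step 2
Step 3: cell (4,1)='.' (+5 fires, +4 burnt)
Step 4: cell (4,1)='.' (+5 fires, +5 burnt)
Step 5: cell (4,1)='.' (+1 fires, +5 burnt)
Step 6: cell (4,1)='.' (+1 fires, +1 burnt)
Step 7: cell (4,1)='.' (+0 fires, +1 burnt)
  fire out at step 7

2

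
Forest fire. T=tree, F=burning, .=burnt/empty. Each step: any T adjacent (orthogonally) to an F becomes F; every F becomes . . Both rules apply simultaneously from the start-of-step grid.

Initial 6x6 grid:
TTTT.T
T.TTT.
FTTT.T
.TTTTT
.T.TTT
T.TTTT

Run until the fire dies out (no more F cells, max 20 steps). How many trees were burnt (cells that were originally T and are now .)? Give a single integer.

Answer: 25

Derivation:
Step 1: +2 fires, +1 burnt (F count now 2)
Step 2: +3 fires, +2 burnt (F count now 3)
Step 3: +5 fires, +3 burnt (F count now 5)
Step 4: +3 fires, +5 burnt (F count now 3)
Step 5: +4 fires, +3 burnt (F count now 4)
Step 6: +3 fires, +4 burnt (F count now 3)
Step 7: +4 fires, +3 burnt (F count now 4)
Step 8: +1 fires, +4 burnt (F count now 1)
Step 9: +0 fires, +1 burnt (F count now 0)
Fire out after step 9
Initially T: 27, now '.': 34
Total burnt (originally-T cells now '.'): 25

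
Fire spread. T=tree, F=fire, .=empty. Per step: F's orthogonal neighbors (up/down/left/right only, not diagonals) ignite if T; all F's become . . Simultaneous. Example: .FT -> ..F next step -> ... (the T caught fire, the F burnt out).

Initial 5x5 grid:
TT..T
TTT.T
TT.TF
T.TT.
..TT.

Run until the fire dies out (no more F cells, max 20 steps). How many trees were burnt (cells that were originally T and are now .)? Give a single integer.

Answer: 7

Derivation:
Step 1: +2 fires, +1 burnt (F count now 2)
Step 2: +2 fires, +2 burnt (F count now 2)
Step 3: +2 fires, +2 burnt (F count now 2)
Step 4: +1 fires, +2 burnt (F count now 1)
Step 5: +0 fires, +1 burnt (F count now 0)
Fire out after step 5
Initially T: 15, now '.': 17
Total burnt (originally-T cells now '.'): 7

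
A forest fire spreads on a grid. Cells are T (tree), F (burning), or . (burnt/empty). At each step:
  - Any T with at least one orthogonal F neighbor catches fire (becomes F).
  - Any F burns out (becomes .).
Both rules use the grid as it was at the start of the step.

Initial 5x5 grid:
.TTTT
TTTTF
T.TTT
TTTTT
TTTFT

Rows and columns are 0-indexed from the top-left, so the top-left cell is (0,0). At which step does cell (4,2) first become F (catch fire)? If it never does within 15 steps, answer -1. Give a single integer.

Step 1: cell (4,2)='F' (+6 fires, +2 burnt)
  -> target ignites at step 1
Step 2: cell (4,2)='.' (+6 fires, +6 burnt)
Step 3: cell (4,2)='.' (+5 fires, +6 burnt)
Step 4: cell (4,2)='.' (+3 fires, +5 burnt)
Step 5: cell (4,2)='.' (+1 fires, +3 burnt)
Step 6: cell (4,2)='.' (+0 fires, +1 burnt)
  fire out at step 6

1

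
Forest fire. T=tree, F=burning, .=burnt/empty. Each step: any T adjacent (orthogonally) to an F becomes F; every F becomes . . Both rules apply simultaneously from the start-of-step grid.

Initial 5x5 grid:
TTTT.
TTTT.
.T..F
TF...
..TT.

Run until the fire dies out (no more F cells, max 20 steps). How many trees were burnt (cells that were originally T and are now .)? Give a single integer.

Step 1: +2 fires, +2 burnt (F count now 2)
Step 2: +1 fires, +2 burnt (F count now 1)
Step 3: +3 fires, +1 burnt (F count now 3)
Step 4: +3 fires, +3 burnt (F count now 3)
Step 5: +1 fires, +3 burnt (F count now 1)
Step 6: +0 fires, +1 burnt (F count now 0)
Fire out after step 6
Initially T: 12, now '.': 23
Total burnt (originally-T cells now '.'): 10

Answer: 10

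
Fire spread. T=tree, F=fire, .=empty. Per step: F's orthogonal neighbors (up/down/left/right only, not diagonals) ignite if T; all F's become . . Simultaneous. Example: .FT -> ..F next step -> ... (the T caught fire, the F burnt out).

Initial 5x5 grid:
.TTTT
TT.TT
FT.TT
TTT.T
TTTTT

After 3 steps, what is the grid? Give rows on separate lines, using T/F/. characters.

Step 1: 3 trees catch fire, 1 burn out
  .TTTT
  FT.TT
  .F.TT
  FTT.T
  TTTTT
Step 2: 3 trees catch fire, 3 burn out
  .TTTT
  .F.TT
  ...TT
  .FT.T
  FTTTT
Step 3: 3 trees catch fire, 3 burn out
  .FTTT
  ...TT
  ...TT
  ..F.T
  .FTTT

.FTTT
...TT
...TT
..F.T
.FTTT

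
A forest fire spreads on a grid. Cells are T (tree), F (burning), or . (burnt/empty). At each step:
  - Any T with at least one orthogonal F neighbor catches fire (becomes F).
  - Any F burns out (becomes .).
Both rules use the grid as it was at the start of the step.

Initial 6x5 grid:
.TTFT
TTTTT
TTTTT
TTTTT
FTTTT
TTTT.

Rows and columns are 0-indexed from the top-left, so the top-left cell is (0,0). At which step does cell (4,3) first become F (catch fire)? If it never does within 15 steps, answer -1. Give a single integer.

Step 1: cell (4,3)='T' (+6 fires, +2 burnt)
Step 2: cell (4,3)='T' (+8 fires, +6 burnt)
Step 3: cell (4,3)='F' (+9 fires, +8 burnt)
  -> target ignites at step 3
Step 4: cell (4,3)='.' (+3 fires, +9 burnt)
Step 5: cell (4,3)='.' (+0 fires, +3 burnt)
  fire out at step 5

3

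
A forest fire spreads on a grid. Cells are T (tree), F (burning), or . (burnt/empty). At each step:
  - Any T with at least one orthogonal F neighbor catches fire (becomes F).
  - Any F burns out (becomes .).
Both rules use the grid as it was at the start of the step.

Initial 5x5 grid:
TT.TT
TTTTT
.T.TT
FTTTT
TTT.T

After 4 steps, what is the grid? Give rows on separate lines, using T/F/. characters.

Step 1: 2 trees catch fire, 1 burn out
  TT.TT
  TTTTT
  .T.TT
  .FTTT
  FTT.T
Step 2: 3 trees catch fire, 2 burn out
  TT.TT
  TTTTT
  .F.TT
  ..FTT
  .FT.T
Step 3: 3 trees catch fire, 3 burn out
  TT.TT
  TFTTT
  ...TT
  ...FT
  ..F.T
Step 4: 5 trees catch fire, 3 burn out
  TF.TT
  F.FTT
  ...FT
  ....F
  ....T

TF.TT
F.FTT
...FT
....F
....T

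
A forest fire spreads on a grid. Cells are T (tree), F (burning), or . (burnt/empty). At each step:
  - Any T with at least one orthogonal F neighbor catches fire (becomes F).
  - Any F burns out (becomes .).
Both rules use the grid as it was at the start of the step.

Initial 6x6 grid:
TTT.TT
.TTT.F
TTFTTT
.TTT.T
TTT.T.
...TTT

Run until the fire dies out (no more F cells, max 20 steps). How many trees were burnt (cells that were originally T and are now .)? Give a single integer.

Step 1: +6 fires, +2 burnt (F count now 6)
Step 2: +10 fires, +6 burnt (F count now 10)
Step 3: +2 fires, +10 burnt (F count now 2)
Step 4: +2 fires, +2 burnt (F count now 2)
Step 5: +0 fires, +2 burnt (F count now 0)
Fire out after step 5
Initially T: 24, now '.': 32
Total burnt (originally-T cells now '.'): 20

Answer: 20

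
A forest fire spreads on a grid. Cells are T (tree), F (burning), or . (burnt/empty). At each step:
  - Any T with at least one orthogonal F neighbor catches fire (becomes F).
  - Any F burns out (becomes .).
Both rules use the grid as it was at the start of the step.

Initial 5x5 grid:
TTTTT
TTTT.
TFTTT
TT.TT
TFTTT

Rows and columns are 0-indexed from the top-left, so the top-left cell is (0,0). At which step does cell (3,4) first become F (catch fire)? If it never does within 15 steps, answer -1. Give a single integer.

Step 1: cell (3,4)='T' (+6 fires, +2 burnt)
Step 2: cell (3,4)='T' (+6 fires, +6 burnt)
Step 3: cell (3,4)='T' (+6 fires, +6 burnt)
Step 4: cell (3,4)='F' (+2 fires, +6 burnt)
  -> target ignites at step 4
Step 5: cell (3,4)='.' (+1 fires, +2 burnt)
Step 6: cell (3,4)='.' (+0 fires, +1 burnt)
  fire out at step 6

4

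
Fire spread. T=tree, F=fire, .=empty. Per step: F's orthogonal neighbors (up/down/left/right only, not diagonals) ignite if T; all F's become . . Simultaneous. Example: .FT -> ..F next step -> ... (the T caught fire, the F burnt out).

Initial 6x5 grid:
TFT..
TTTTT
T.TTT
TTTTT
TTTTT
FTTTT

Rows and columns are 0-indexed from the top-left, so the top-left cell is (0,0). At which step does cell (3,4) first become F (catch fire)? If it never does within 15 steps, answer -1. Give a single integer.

Step 1: cell (3,4)='T' (+5 fires, +2 burnt)
Step 2: cell (3,4)='T' (+5 fires, +5 burnt)
Step 3: cell (3,4)='T' (+6 fires, +5 burnt)
Step 4: cell (3,4)='T' (+5 fires, +6 burnt)
Step 5: cell (3,4)='T' (+3 fires, +5 burnt)
Step 6: cell (3,4)='F' (+1 fires, +3 burnt)
  -> target ignites at step 6
Step 7: cell (3,4)='.' (+0 fires, +1 burnt)
  fire out at step 7

6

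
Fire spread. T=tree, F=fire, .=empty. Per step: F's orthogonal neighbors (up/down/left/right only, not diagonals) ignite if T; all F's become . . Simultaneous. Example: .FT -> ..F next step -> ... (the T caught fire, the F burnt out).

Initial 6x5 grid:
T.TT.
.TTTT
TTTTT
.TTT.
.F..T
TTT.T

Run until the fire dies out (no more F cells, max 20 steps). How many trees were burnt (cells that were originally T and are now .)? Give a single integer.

Answer: 17

Derivation:
Step 1: +2 fires, +1 burnt (F count now 2)
Step 2: +4 fires, +2 burnt (F count now 4)
Step 3: +4 fires, +4 burnt (F count now 4)
Step 4: +2 fires, +4 burnt (F count now 2)
Step 5: +3 fires, +2 burnt (F count now 3)
Step 6: +2 fires, +3 burnt (F count now 2)
Step 7: +0 fires, +2 burnt (F count now 0)
Fire out after step 7
Initially T: 20, now '.': 27
Total burnt (originally-T cells now '.'): 17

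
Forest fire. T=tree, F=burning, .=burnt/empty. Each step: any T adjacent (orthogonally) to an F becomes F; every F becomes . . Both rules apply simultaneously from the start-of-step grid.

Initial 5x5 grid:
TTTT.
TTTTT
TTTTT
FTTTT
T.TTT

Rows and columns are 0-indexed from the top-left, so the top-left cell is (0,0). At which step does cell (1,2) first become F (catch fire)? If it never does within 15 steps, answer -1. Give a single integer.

Step 1: cell (1,2)='T' (+3 fires, +1 burnt)
Step 2: cell (1,2)='T' (+3 fires, +3 burnt)
Step 3: cell (1,2)='T' (+5 fires, +3 burnt)
Step 4: cell (1,2)='F' (+5 fires, +5 burnt)
  -> target ignites at step 4
Step 5: cell (1,2)='.' (+4 fires, +5 burnt)
Step 6: cell (1,2)='.' (+2 fires, +4 burnt)
Step 7: cell (1,2)='.' (+0 fires, +2 burnt)
  fire out at step 7

4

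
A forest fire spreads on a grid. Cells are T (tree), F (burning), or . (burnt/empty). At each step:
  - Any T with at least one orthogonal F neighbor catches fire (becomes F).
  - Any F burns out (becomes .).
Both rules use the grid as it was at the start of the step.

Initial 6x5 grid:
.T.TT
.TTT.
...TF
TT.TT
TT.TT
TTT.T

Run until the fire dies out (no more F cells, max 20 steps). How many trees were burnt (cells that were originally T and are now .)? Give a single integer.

Answer: 12

Derivation:
Step 1: +2 fires, +1 burnt (F count now 2)
Step 2: +3 fires, +2 burnt (F count now 3)
Step 3: +4 fires, +3 burnt (F count now 4)
Step 4: +2 fires, +4 burnt (F count now 2)
Step 5: +1 fires, +2 burnt (F count now 1)
Step 6: +0 fires, +1 burnt (F count now 0)
Fire out after step 6
Initially T: 19, now '.': 23
Total burnt (originally-T cells now '.'): 12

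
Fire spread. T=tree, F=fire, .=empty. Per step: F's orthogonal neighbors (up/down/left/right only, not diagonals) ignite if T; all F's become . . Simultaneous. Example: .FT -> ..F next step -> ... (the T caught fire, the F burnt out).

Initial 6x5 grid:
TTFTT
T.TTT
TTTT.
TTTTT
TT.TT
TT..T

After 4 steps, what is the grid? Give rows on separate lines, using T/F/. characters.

Step 1: 3 trees catch fire, 1 burn out
  TF.FT
  T.FTT
  TTTT.
  TTTTT
  TT.TT
  TT..T
Step 2: 4 trees catch fire, 3 burn out
  F...F
  T..FT
  TTFT.
  TTTTT
  TT.TT
  TT..T
Step 3: 5 trees catch fire, 4 burn out
  .....
  F...F
  TF.F.
  TTFTT
  TT.TT
  TT..T
Step 4: 3 trees catch fire, 5 burn out
  .....
  .....
  F....
  TF.FT
  TT.TT
  TT..T

.....
.....
F....
TF.FT
TT.TT
TT..T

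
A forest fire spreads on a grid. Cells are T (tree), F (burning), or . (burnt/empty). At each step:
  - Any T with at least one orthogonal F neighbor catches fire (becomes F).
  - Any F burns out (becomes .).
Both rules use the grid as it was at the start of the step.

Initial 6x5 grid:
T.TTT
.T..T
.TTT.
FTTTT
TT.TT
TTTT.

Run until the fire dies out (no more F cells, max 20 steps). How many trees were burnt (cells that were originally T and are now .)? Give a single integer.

Answer: 16

Derivation:
Step 1: +2 fires, +1 burnt (F count now 2)
Step 2: +4 fires, +2 burnt (F count now 4)
Step 3: +4 fires, +4 burnt (F count now 4)
Step 4: +4 fires, +4 burnt (F count now 4)
Step 5: +2 fires, +4 burnt (F count now 2)
Step 6: +0 fires, +2 burnt (F count now 0)
Fire out after step 6
Initially T: 21, now '.': 25
Total burnt (originally-T cells now '.'): 16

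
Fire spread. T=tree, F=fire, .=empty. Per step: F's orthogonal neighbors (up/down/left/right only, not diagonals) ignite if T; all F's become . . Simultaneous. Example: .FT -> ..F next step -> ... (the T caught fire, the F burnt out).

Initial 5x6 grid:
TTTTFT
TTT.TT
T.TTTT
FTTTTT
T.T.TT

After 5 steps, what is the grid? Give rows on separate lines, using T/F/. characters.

Step 1: 6 trees catch fire, 2 burn out
  TTTF.F
  TTT.FT
  F.TTTT
  .FTTTT
  F.T.TT
Step 2: 5 trees catch fire, 6 burn out
  TTF...
  FTT..F
  ..TTFT
  ..FTTT
  ..T.TT
Step 3: 10 trees catch fire, 5 burn out
  FF....
  .FF...
  ..FF.F
  ...FFT
  ..F.TT
Step 4: 2 trees catch fire, 10 burn out
  ......
  ......
  ......
  .....F
  ....FT
Step 5: 1 trees catch fire, 2 burn out
  ......
  ......
  ......
  ......
  .....F

......
......
......
......
.....F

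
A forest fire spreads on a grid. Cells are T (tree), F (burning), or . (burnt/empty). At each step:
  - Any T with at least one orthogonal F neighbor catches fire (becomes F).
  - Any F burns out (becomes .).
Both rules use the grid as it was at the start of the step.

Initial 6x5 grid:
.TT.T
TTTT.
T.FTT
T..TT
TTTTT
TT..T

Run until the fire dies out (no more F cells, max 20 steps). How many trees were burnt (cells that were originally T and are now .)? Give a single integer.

Answer: 20

Derivation:
Step 1: +2 fires, +1 burnt (F count now 2)
Step 2: +5 fires, +2 burnt (F count now 5)
Step 3: +4 fires, +5 burnt (F count now 4)
Step 4: +3 fires, +4 burnt (F count now 3)
Step 5: +3 fires, +3 burnt (F count now 3)
Step 6: +2 fires, +3 burnt (F count now 2)
Step 7: +1 fires, +2 burnt (F count now 1)
Step 8: +0 fires, +1 burnt (F count now 0)
Fire out after step 8
Initially T: 21, now '.': 29
Total burnt (originally-T cells now '.'): 20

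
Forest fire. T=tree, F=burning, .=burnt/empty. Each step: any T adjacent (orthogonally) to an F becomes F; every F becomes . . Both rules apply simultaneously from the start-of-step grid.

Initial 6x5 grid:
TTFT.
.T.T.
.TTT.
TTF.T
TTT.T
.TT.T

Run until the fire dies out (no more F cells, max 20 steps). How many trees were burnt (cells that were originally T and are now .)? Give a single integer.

Step 1: +5 fires, +2 burnt (F count now 5)
Step 2: +8 fires, +5 burnt (F count now 8)
Step 3: +2 fires, +8 burnt (F count now 2)
Step 4: +0 fires, +2 burnt (F count now 0)
Fire out after step 4
Initially T: 18, now '.': 27
Total burnt (originally-T cells now '.'): 15

Answer: 15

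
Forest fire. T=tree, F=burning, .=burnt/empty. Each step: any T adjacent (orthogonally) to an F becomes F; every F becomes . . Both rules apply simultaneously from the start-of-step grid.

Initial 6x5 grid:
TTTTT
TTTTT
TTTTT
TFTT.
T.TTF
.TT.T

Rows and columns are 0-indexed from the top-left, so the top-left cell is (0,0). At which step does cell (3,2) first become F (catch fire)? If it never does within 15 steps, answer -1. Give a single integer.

Step 1: cell (3,2)='F' (+5 fires, +2 burnt)
  -> target ignites at step 1
Step 2: cell (3,2)='.' (+6 fires, +5 burnt)
Step 3: cell (3,2)='.' (+5 fires, +6 burnt)
Step 4: cell (3,2)='.' (+5 fires, +5 burnt)
Step 5: cell (3,2)='.' (+2 fires, +5 burnt)
Step 6: cell (3,2)='.' (+1 fires, +2 burnt)
Step 7: cell (3,2)='.' (+0 fires, +1 burnt)
  fire out at step 7

1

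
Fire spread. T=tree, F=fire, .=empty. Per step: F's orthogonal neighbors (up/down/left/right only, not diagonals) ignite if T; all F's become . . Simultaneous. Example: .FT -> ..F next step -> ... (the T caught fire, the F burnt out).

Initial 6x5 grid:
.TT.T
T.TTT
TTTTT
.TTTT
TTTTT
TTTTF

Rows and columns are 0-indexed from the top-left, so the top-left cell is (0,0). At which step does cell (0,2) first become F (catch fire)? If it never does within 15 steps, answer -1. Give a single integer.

Step 1: cell (0,2)='T' (+2 fires, +1 burnt)
Step 2: cell (0,2)='T' (+3 fires, +2 burnt)
Step 3: cell (0,2)='T' (+4 fires, +3 burnt)
Step 4: cell (0,2)='T' (+5 fires, +4 burnt)
Step 5: cell (0,2)='T' (+5 fires, +5 burnt)
Step 6: cell (0,2)='T' (+2 fires, +5 burnt)
Step 7: cell (0,2)='F' (+2 fires, +2 burnt)
  -> target ignites at step 7
Step 8: cell (0,2)='.' (+2 fires, +2 burnt)
Step 9: cell (0,2)='.' (+0 fires, +2 burnt)
  fire out at step 9

7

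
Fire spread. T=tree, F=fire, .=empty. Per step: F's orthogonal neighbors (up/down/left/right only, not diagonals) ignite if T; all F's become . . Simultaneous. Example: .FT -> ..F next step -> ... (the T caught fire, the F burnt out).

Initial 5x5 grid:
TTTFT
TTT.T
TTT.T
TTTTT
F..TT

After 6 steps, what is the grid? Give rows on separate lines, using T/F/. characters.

Step 1: 3 trees catch fire, 2 burn out
  TTF.F
  TTT.T
  TTT.T
  FTTTT
  ...TT
Step 2: 5 trees catch fire, 3 burn out
  TF...
  TTF.F
  FTT.T
  .FTTT
  ...TT
Step 3: 7 trees catch fire, 5 burn out
  F....
  FF...
  .FF.F
  ..FTT
  ...TT
Step 4: 2 trees catch fire, 7 burn out
  .....
  .....
  .....
  ...FF
  ...TT
Step 5: 2 trees catch fire, 2 burn out
  .....
  .....
  .....
  .....
  ...FF
Step 6: 0 trees catch fire, 2 burn out
  .....
  .....
  .....
  .....
  .....

.....
.....
.....
.....
.....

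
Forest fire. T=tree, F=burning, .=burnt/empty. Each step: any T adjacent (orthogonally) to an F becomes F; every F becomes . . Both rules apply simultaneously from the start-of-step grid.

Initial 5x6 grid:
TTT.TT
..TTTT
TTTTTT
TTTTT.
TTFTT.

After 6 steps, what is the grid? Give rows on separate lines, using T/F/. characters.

Step 1: 3 trees catch fire, 1 burn out
  TTT.TT
  ..TTTT
  TTTTTT
  TTFTT.
  TF.FT.
Step 2: 5 trees catch fire, 3 burn out
  TTT.TT
  ..TTTT
  TTFTTT
  TF.FT.
  F...F.
Step 3: 5 trees catch fire, 5 burn out
  TTT.TT
  ..FTTT
  TF.FTT
  F...F.
  ......
Step 4: 4 trees catch fire, 5 burn out
  TTF.TT
  ...FTT
  F...FT
  ......
  ......
Step 5: 3 trees catch fire, 4 burn out
  TF..TT
  ....FT
  .....F
  ......
  ......
Step 6: 3 trees catch fire, 3 burn out
  F...FT
  .....F
  ......
  ......
  ......

F...FT
.....F
......
......
......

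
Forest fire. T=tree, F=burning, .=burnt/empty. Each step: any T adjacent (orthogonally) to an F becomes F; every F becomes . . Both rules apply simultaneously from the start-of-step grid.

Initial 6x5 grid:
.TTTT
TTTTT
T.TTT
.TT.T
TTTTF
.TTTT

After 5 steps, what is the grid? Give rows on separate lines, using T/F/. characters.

Step 1: 3 trees catch fire, 1 burn out
  .TTTT
  TTTTT
  T.TTT
  .TT.F
  TTTF.
  .TTTF
Step 2: 3 trees catch fire, 3 burn out
  .TTTT
  TTTTT
  T.TTF
  .TT..
  TTF..
  .TTF.
Step 3: 5 trees catch fire, 3 burn out
  .TTTT
  TTTTF
  T.TF.
  .TF..
  TF...
  .TF..
Step 4: 6 trees catch fire, 5 burn out
  .TTTF
  TTTF.
  T.F..
  .F...
  F....
  .F...
Step 5: 2 trees catch fire, 6 burn out
  .TTF.
  TTF..
  T....
  .....
  .....
  .....

.TTF.
TTF..
T....
.....
.....
.....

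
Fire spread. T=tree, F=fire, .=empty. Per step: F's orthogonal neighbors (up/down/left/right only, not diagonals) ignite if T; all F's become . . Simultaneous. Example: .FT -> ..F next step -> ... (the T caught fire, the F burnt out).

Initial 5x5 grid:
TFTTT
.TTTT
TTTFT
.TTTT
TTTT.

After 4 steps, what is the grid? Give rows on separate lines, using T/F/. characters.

Step 1: 7 trees catch fire, 2 burn out
  F.FTT
  .FTFT
  TTF.F
  .TTFT
  TTTT.
Step 2: 7 trees catch fire, 7 burn out
  ...FT
  ..F.F
  TF...
  .TF.F
  TTTF.
Step 3: 4 trees catch fire, 7 burn out
  ....F
  .....
  F....
  .F...
  TTF..
Step 4: 1 trees catch fire, 4 burn out
  .....
  .....
  .....
  .....
  TF...

.....
.....
.....
.....
TF...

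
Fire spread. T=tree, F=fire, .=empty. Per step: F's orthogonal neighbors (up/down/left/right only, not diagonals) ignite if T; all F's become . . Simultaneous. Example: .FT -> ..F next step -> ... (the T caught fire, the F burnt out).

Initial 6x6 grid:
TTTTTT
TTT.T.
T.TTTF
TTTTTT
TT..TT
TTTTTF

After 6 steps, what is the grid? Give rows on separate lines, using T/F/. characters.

Step 1: 4 trees catch fire, 2 burn out
  TTTTTT
  TTT.T.
  T.TTF.
  TTTTTF
  TT..TF
  TTTTF.
Step 2: 5 trees catch fire, 4 burn out
  TTTTTT
  TTT.F.
  T.TF..
  TTTTF.
  TT..F.
  TTTF..
Step 3: 4 trees catch fire, 5 burn out
  TTTTFT
  TTT...
  T.F...
  TTTF..
  TT....
  TTF...
Step 4: 5 trees catch fire, 4 burn out
  TTTF.F
  TTF...
  T.....
  TTF...
  TT....
  TF....
Step 5: 5 trees catch fire, 5 burn out
  TTF...
  TF....
  T.....
  TF....
  TF....
  F.....
Step 6: 4 trees catch fire, 5 burn out
  TF....
  F.....
  T.....
  F.....
  F.....
  ......

TF....
F.....
T.....
F.....
F.....
......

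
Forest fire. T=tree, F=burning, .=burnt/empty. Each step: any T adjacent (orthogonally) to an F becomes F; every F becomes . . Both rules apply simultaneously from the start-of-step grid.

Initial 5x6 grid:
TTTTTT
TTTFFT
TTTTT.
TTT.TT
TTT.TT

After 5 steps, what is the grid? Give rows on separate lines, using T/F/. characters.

Step 1: 6 trees catch fire, 2 burn out
  TTTFFT
  TTF..F
  TTTFF.
  TTT.TT
  TTT.TT
Step 2: 5 trees catch fire, 6 burn out
  TTF..F
  TF....
  TTF...
  TTT.FT
  TTT.TT
Step 3: 6 trees catch fire, 5 burn out
  TF....
  F.....
  TF....
  TTF..F
  TTT.FT
Step 4: 5 trees catch fire, 6 burn out
  F.....
  ......
  F.....
  TF....
  TTF..F
Step 5: 2 trees catch fire, 5 burn out
  ......
  ......
  ......
  F.....
  TF....

......
......
......
F.....
TF....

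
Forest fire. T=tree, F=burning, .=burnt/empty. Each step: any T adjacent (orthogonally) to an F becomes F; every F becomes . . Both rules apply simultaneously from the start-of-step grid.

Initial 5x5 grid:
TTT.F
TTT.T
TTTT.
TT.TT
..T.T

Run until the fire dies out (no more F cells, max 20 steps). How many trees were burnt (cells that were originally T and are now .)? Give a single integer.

Step 1: +1 fires, +1 burnt (F count now 1)
Step 2: +0 fires, +1 burnt (F count now 0)
Fire out after step 2
Initially T: 17, now '.': 9
Total burnt (originally-T cells now '.'): 1

Answer: 1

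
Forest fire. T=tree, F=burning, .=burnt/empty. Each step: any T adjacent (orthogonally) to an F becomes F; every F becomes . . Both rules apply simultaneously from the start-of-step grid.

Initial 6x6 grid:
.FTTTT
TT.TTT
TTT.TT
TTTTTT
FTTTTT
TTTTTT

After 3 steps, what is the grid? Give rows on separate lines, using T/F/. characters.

Step 1: 5 trees catch fire, 2 burn out
  ..FTTT
  TF.TTT
  TTT.TT
  FTTTTT
  .FTTTT
  FTTTTT
Step 2: 7 trees catch fire, 5 burn out
  ...FTT
  F..TTT
  FFT.TT
  .FTTTT
  ..FTTT
  .FTTTT
Step 3: 6 trees catch fire, 7 burn out
  ....FT
  ...FTT
  ..F.TT
  ..FTTT
  ...FTT
  ..FTTT

....FT
...FTT
..F.TT
..FTTT
...FTT
..FTTT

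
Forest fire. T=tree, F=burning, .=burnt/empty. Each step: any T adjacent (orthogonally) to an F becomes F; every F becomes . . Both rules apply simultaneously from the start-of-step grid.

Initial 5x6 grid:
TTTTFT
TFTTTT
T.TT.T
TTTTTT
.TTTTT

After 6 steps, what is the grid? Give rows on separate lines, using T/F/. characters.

Step 1: 6 trees catch fire, 2 burn out
  TFTF.F
  F.FTFT
  T.TT.T
  TTTTTT
  .TTTTT
Step 2: 6 trees catch fire, 6 burn out
  F.F...
  ...F.F
  F.FT.T
  TTTTTT
  .TTTTT
Step 3: 4 trees catch fire, 6 burn out
  ......
  ......
  ...F.F
  FTFTTT
  .TTTTT
Step 4: 4 trees catch fire, 4 burn out
  ......
  ......
  ......
  .F.FTF
  .TFTTT
Step 5: 4 trees catch fire, 4 burn out
  ......
  ......
  ......
  ....F.
  .F.FTF
Step 6: 1 trees catch fire, 4 burn out
  ......
  ......
  ......
  ......
  ....F.

......
......
......
......
....F.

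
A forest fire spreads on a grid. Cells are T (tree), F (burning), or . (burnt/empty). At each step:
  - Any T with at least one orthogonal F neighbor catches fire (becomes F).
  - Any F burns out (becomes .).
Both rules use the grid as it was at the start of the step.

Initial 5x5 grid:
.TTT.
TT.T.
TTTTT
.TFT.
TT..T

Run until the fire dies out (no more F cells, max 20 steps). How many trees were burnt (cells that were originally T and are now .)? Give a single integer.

Answer: 15

Derivation:
Step 1: +3 fires, +1 burnt (F count now 3)
Step 2: +3 fires, +3 burnt (F count now 3)
Step 3: +5 fires, +3 burnt (F count now 5)
Step 4: +3 fires, +5 burnt (F count now 3)
Step 5: +1 fires, +3 burnt (F count now 1)
Step 6: +0 fires, +1 burnt (F count now 0)
Fire out after step 6
Initially T: 16, now '.': 24
Total burnt (originally-T cells now '.'): 15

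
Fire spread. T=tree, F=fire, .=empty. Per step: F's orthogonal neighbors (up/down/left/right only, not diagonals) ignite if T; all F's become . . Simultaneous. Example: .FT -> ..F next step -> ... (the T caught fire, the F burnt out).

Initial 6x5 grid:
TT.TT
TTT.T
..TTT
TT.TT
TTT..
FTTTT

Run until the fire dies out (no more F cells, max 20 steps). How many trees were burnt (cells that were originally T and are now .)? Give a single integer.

Answer: 9

Derivation:
Step 1: +2 fires, +1 burnt (F count now 2)
Step 2: +3 fires, +2 burnt (F count now 3)
Step 3: +3 fires, +3 burnt (F count now 3)
Step 4: +1 fires, +3 burnt (F count now 1)
Step 5: +0 fires, +1 burnt (F count now 0)
Fire out after step 5
Initially T: 22, now '.': 17
Total burnt (originally-T cells now '.'): 9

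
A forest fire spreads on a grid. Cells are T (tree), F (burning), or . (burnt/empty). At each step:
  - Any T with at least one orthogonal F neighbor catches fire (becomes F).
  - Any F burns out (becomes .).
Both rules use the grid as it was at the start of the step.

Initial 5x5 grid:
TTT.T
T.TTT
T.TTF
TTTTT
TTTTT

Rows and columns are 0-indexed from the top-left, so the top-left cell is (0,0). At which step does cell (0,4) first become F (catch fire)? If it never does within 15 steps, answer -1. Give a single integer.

Step 1: cell (0,4)='T' (+3 fires, +1 burnt)
Step 2: cell (0,4)='F' (+5 fires, +3 burnt)
  -> target ignites at step 2
Step 3: cell (0,4)='.' (+3 fires, +5 burnt)
Step 4: cell (0,4)='.' (+3 fires, +3 burnt)
Step 5: cell (0,4)='.' (+3 fires, +3 burnt)
Step 6: cell (0,4)='.' (+3 fires, +3 burnt)
Step 7: cell (0,4)='.' (+1 fires, +3 burnt)
Step 8: cell (0,4)='.' (+0 fires, +1 burnt)
  fire out at step 8

2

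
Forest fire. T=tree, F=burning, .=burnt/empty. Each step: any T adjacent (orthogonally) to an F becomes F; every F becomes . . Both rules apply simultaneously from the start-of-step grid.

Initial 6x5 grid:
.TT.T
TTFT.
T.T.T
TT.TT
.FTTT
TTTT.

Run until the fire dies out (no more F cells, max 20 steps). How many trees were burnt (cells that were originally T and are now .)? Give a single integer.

Step 1: +7 fires, +2 burnt (F count now 7)
Step 2: +6 fires, +7 burnt (F count now 6)
Step 3: +4 fires, +6 burnt (F count now 4)
Step 4: +1 fires, +4 burnt (F count now 1)
Step 5: +1 fires, +1 burnt (F count now 1)
Step 6: +0 fires, +1 burnt (F count now 0)
Fire out after step 6
Initially T: 20, now '.': 29
Total burnt (originally-T cells now '.'): 19

Answer: 19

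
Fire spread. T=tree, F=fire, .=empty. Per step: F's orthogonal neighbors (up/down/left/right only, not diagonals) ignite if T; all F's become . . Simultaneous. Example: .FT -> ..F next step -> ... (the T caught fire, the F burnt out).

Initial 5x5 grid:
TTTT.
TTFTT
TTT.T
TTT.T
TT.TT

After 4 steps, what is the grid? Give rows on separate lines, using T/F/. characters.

Step 1: 4 trees catch fire, 1 burn out
  TTFT.
  TF.FT
  TTF.T
  TTT.T
  TT.TT
Step 2: 6 trees catch fire, 4 burn out
  TF.F.
  F...F
  TF..T
  TTF.T
  TT.TT
Step 3: 4 trees catch fire, 6 burn out
  F....
  .....
  F...F
  TF..T
  TT.TT
Step 4: 3 trees catch fire, 4 burn out
  .....
  .....
  .....
  F...F
  TF.TT

.....
.....
.....
F...F
TF.TT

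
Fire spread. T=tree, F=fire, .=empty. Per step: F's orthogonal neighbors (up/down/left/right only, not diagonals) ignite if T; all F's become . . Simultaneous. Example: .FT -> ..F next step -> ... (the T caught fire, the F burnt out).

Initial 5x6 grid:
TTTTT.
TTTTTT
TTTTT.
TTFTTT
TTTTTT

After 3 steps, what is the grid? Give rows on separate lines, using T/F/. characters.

Step 1: 4 trees catch fire, 1 burn out
  TTTTT.
  TTTTTT
  TTFTT.
  TF.FTT
  TTFTTT
Step 2: 7 trees catch fire, 4 burn out
  TTTTT.
  TTFTTT
  TF.FT.
  F...FT
  TF.FTT
Step 3: 8 trees catch fire, 7 burn out
  TTFTT.
  TF.FTT
  F...F.
  .....F
  F...FT

TTFTT.
TF.FTT
F...F.
.....F
F...FT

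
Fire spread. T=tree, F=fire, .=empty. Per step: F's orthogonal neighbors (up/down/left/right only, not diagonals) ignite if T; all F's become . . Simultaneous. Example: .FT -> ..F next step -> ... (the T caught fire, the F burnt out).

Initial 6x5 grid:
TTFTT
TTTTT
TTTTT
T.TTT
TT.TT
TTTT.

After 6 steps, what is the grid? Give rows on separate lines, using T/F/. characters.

Step 1: 3 trees catch fire, 1 burn out
  TF.FT
  TTFTT
  TTTTT
  T.TTT
  TT.TT
  TTTT.
Step 2: 5 trees catch fire, 3 burn out
  F...F
  TF.FT
  TTFTT
  T.TTT
  TT.TT
  TTTT.
Step 3: 5 trees catch fire, 5 burn out
  .....
  F...F
  TF.FT
  T.FTT
  TT.TT
  TTTT.
Step 4: 3 trees catch fire, 5 burn out
  .....
  .....
  F...F
  T..FT
  TT.TT
  TTTT.
Step 5: 3 trees catch fire, 3 burn out
  .....
  .....
  .....
  F...F
  TT.FT
  TTTT.
Step 6: 3 trees catch fire, 3 burn out
  .....
  .....
  .....
  .....
  FT..F
  TTTF.

.....
.....
.....
.....
FT..F
TTTF.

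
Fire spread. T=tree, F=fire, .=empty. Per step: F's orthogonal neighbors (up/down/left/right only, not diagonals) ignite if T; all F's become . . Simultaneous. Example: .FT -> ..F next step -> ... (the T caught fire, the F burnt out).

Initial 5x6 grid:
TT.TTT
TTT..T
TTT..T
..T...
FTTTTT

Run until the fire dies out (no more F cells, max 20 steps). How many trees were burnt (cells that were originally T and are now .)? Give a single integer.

Answer: 14

Derivation:
Step 1: +1 fires, +1 burnt (F count now 1)
Step 2: +1 fires, +1 burnt (F count now 1)
Step 3: +2 fires, +1 burnt (F count now 2)
Step 4: +2 fires, +2 burnt (F count now 2)
Step 5: +3 fires, +2 burnt (F count now 3)
Step 6: +2 fires, +3 burnt (F count now 2)
Step 7: +2 fires, +2 burnt (F count now 2)
Step 8: +1 fires, +2 burnt (F count now 1)
Step 9: +0 fires, +1 burnt (F count now 0)
Fire out after step 9
Initially T: 19, now '.': 25
Total burnt (originally-T cells now '.'): 14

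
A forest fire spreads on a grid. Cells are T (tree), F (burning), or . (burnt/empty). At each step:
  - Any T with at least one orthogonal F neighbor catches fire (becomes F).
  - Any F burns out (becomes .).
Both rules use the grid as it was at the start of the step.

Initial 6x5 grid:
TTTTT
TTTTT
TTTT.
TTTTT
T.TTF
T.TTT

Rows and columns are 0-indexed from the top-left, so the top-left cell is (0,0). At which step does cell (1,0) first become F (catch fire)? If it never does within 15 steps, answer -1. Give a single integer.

Step 1: cell (1,0)='T' (+3 fires, +1 burnt)
Step 2: cell (1,0)='T' (+3 fires, +3 burnt)
Step 3: cell (1,0)='T' (+3 fires, +3 burnt)
Step 4: cell (1,0)='T' (+3 fires, +3 burnt)
Step 5: cell (1,0)='T' (+5 fires, +3 burnt)
Step 6: cell (1,0)='T' (+5 fires, +5 burnt)
Step 7: cell (1,0)='F' (+3 fires, +5 burnt)
  -> target ignites at step 7
Step 8: cell (1,0)='.' (+1 fires, +3 burnt)
Step 9: cell (1,0)='.' (+0 fires, +1 burnt)
  fire out at step 9

7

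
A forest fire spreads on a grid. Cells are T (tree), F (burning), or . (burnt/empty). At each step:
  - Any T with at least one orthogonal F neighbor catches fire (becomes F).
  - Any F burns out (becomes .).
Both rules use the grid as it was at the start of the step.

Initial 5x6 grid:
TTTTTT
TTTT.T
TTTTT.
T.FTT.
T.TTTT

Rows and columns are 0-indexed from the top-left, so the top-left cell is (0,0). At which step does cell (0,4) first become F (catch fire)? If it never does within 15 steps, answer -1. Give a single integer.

Step 1: cell (0,4)='T' (+3 fires, +1 burnt)
Step 2: cell (0,4)='T' (+5 fires, +3 burnt)
Step 3: cell (0,4)='T' (+6 fires, +5 burnt)
Step 4: cell (0,4)='T' (+5 fires, +6 burnt)
Step 5: cell (0,4)='F' (+3 fires, +5 burnt)
  -> target ignites at step 5
Step 6: cell (0,4)='.' (+1 fires, +3 burnt)
Step 7: cell (0,4)='.' (+1 fires, +1 burnt)
Step 8: cell (0,4)='.' (+0 fires, +1 burnt)
  fire out at step 8

5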